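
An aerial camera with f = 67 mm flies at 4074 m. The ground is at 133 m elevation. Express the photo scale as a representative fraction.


scale = f / (H - h) = 67 mm / 3941 m = 67 / 3941000 = 1:58821

1:58821


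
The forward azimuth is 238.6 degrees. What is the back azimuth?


back azimuth = (238.6 + 180) mod 360 = 58.6 degrees

58.6 degrees


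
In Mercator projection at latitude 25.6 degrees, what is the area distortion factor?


area_distortion = 1/cos^2(25.6) = 1.23

1.23


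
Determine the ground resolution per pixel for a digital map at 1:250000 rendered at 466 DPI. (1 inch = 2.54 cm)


pixel_cm = 2.54 / 466 ≈ 0.005451 cm
ground = pixel_cm * 250000 / 100 = 2.54 * 250000 / (466 * 100) = 635000 / 46600 ≈ 13.63 m

13.63 m


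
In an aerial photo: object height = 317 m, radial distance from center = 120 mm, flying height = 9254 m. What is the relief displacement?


d = h * r / H = 317 * 120 / 9254 = 4.11 mm

4.11 mm


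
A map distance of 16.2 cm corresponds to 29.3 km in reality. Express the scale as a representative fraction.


ground = 29.3 km = 2930000 cm; RF denominator = ground / map = 2930000 / 16.2 ≈ 180864; RF = 1:180864

1:180864


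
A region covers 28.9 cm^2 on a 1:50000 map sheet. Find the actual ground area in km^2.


ground_area = 28.9 * (50000/100)^2 = 7225000.0 m^2 = 7.225 km^2

7.225 km^2


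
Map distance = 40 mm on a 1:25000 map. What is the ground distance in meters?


ground = 40 mm * 25000 / 1000 = 1000.0 m

1000.0 m


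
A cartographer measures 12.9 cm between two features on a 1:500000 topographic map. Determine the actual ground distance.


ground = 12.9 cm * 500000 / 100 = 64500.0 m = 64.5 km

64.5 km


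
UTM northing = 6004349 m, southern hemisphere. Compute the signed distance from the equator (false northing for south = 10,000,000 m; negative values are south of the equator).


For southern: actual = 6004349 - 10000000 = -3995651 m

-3995651 m


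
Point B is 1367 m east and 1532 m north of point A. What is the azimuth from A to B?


az = atan2(1367, 1532) = 41.7 deg
adjusted to 0-360: 41.7 degrees

41.7 degrees


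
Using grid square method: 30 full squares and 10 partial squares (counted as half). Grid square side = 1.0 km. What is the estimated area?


effective squares = 30 + 10 * 0.5 = 35.0
area = 35.0 * 1.0 = 35.0 km^2

35.0 km^2


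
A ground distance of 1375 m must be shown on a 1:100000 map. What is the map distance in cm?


map_cm = 1375 * 100 / 100000 = 1.375 cm ≈ 1.38 cm

1.38 cm


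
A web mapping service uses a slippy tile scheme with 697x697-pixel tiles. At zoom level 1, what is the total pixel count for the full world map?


tiles per axis = 2^1 = 2
total tiles = 2^2 = 4
pixels per axis = 2 * 697 = 1394
total pixels = 1394^2 = 1943236

1943236 pixels


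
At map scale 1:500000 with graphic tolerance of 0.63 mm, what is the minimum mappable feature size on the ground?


ground = 0.63 mm * 500000 / 1000 = 315.0 m

315.0 m


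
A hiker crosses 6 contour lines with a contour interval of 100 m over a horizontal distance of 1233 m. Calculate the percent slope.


elevation change = 6 * 100 = 600 m
slope = 600 / 1233 * 100 = 48.7%

48.7%


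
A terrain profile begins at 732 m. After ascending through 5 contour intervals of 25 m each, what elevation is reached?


elevation = 732 + 5 * 25 = 857 m

857 m


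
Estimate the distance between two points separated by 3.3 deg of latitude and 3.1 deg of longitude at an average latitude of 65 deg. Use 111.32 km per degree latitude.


dlat_km = 3.3 * 111.32 = 367.356
dlon_km = 3.1 * 111.32 * cos(65) ≈ 145.842
dist = sqrt(367.356^2 + 145.842^2) ≈ 395.2 km

395.2 km


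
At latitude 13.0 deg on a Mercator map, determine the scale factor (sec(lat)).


SF = 1 / cos(13.0) = 1 / 0.97437 = 1.026

1.026


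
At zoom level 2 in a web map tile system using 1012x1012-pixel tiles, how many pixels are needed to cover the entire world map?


tiles per axis = 2^2 = 4
total tiles = 4^2 = 16
pixels per axis = 4 * 1012 = 4048
total pixels = 4048^2 = 16386304

16386304 pixels


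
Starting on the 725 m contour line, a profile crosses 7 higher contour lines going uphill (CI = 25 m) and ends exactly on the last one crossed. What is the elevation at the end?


elevation = 725 + 7 * 25 = 900 m

900 m


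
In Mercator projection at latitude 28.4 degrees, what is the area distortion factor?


area_distortion = 1/cos^2(28.4) = 1.292

1.292


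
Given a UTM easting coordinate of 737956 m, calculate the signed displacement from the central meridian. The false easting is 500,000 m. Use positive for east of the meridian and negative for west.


displacement = 737956 - 500000 = 237956 m

237956 m


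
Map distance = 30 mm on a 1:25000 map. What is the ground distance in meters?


ground = 30 mm * 25000 / 1000 = 750.0 m

750.0 m


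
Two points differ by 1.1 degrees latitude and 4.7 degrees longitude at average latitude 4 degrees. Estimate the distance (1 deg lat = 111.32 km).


dlat_km = 1.1 * 111.32 = 122.452
dlon_km = 4.7 * 111.32 * cos(4) ≈ 521.93
dist = sqrt(122.452^2 + 521.93^2) ≈ 536.1 km

536.1 km


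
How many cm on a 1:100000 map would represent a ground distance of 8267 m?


map_cm = 8267 * 100 / 100000 = 8.267 cm ≈ 8.27 cm

8.27 cm


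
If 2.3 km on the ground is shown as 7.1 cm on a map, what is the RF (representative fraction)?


ground = 2.3 km = 230000 cm; RF denominator = ground / map = 230000 / 7.1 ≈ 32394; RF = 1:32394

1:32394


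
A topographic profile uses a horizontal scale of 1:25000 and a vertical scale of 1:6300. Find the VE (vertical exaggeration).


VE = horizontal_scale / vertical_scale = 25000 / 6300 ≈ 4.0

4.0x


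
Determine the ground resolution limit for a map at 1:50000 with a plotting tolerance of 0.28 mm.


ground = 0.28 mm * 50000 / 1000 = 14.0 m

14.0 m


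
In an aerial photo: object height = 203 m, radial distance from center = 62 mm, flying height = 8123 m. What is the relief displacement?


d = h * r / H = 203 * 62 / 8123 = 1.55 mm

1.55 mm


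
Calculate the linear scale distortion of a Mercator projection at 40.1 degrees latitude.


SF = 1 / cos(40.1) = 1 / 0.764921 = 1.307

1.307


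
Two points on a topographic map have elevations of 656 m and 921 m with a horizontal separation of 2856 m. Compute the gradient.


gradient = (921 - 656) / 2856 = 265 / 2856 = 0.0928

0.0928


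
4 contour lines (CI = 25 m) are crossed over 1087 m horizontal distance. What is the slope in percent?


elevation change = 4 * 25 = 100 m
slope = 100 / 1087 * 100 = 9.2%

9.2%


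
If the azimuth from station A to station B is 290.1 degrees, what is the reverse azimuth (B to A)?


back azimuth = (290.1 + 180) mod 360 = 110.1 degrees

110.1 degrees


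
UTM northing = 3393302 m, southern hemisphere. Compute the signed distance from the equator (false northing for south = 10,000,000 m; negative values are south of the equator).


For southern: actual = 3393302 - 10000000 = -6606698 m

-6606698 m


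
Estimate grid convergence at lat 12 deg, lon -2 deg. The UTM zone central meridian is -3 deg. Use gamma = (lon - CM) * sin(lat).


gamma = (-2 - -3) * sin(12) = 1 * 0.207912 = 0.208 degrees

0.208 degrees


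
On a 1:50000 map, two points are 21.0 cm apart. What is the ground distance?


ground = 21.0 cm * 50000 / 100 = 10500.0 m = 10.5 km

10.5 km


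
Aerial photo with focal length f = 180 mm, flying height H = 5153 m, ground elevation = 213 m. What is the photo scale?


scale = f / (H - h) = 180 mm / 4940 m = 180 / 4940000 = 1:27444

1:27444


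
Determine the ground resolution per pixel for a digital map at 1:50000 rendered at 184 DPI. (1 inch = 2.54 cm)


pixel_cm = 2.54 / 184 ≈ 0.013804 cm
ground = pixel_cm * 50000 / 100 = 2.54 * 50000 / (184 * 100) = 127000 / 18400 ≈ 6.9 m

6.9 m


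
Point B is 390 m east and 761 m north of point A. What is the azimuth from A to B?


az = atan2(390, 761) = 27.1 deg
adjusted to 0-360: 27.1 degrees

27.1 degrees


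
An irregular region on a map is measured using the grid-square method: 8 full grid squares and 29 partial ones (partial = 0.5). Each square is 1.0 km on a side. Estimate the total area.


effective squares = 8 + 29 * 0.5 = 22.5
area = 22.5 * 1.0 = 22.5 km^2

22.5 km^2


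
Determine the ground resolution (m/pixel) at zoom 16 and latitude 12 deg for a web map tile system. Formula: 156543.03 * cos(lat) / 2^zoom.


res = 156543.03 * cos(12) / 2^16 = 156543.03 * 0.9781476 / 65536 = 2.34 m/pixel

2.34 m/pixel


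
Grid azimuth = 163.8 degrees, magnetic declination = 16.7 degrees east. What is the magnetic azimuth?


magnetic azimuth = grid azimuth - declination (east +ve)
mag_az = 163.8 - 16.7 = 147.1 degrees

147.1 degrees


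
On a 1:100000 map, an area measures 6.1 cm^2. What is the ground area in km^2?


ground_area = 6.1 * (100000/100)^2 = 6100000.0 m^2 = 6.1 km^2

6.1 km^2


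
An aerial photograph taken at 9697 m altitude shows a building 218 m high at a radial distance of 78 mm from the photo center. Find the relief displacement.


d = h * r / H = 218 * 78 / 9697 = 1.75 mm

1.75 mm


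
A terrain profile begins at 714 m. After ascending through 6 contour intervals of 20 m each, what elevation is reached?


elevation = 714 + 6 * 20 = 834 m

834 m


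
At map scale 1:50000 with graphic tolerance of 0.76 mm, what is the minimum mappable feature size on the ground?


ground = 0.76 mm * 50000 / 1000 = 38.0 m

38.0 m


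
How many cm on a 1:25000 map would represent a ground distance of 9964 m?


map_cm = 9964 * 100 / 25000 = 39.856 cm ≈ 39.86 cm

39.86 cm


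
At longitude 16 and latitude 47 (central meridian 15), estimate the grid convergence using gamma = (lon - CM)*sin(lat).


gamma = (16 - 15) * sin(47) = 1 * 0.731354 = 0.731 degrees

0.731 degrees


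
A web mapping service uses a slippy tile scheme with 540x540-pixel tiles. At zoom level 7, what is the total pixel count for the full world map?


tiles per axis = 2^7 = 128
total tiles = 128^2 = 16384
pixels per axis = 128 * 540 = 69120
total pixels = 69120^2 = 4777574400

4777574400 pixels


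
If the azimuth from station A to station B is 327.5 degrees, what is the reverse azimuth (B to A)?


back azimuth = (327.5 + 180) mod 360 = 147.5 degrees

147.5 degrees


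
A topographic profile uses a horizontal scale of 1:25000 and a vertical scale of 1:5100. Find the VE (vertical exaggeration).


VE = horizontal_scale / vertical_scale = 25000 / 5100 ≈ 4.9

4.9x


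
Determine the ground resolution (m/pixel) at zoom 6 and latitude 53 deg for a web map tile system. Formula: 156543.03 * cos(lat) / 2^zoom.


res = 156543.03 * cos(53) / 2^6 = 156543.03 * 0.60181502 / 64 = 1472.03 m/pixel

1472.03 m/pixel


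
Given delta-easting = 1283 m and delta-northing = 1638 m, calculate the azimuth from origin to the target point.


az = atan2(1283, 1638) = 38.1 deg
adjusted to 0-360: 38.1 degrees

38.1 degrees


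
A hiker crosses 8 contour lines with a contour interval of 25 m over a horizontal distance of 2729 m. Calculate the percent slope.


elevation change = 8 * 25 = 200 m
slope = 200 / 2729 * 100 = 7.3%

7.3%


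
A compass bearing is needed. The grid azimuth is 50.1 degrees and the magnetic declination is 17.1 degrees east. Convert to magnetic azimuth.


magnetic azimuth = grid azimuth - declination (east +ve)
mag_az = 50.1 - 17.1 = 33.0 degrees

33.0 degrees


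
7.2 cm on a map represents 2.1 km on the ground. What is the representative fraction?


ground = 2.1 km = 210000 cm; RF denominator = ground / map = 210000 / 7.2 ≈ 29167; RF = 1:29167

1:29167


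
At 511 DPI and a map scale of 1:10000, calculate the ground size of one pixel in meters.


pixel_cm = 2.54 / 511 ≈ 0.004971 cm
ground = pixel_cm * 10000 / 100 = 2.54 * 10000 / (511 * 100) = 25400 / 51100 ≈ 0.5 m

0.5 m


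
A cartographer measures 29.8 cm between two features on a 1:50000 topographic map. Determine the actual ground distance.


ground = 29.8 cm * 50000 / 100 = 14900.0 m = 14.9 km

14.9 km


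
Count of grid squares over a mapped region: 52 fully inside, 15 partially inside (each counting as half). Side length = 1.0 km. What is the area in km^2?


effective squares = 52 + 15 * 0.5 = 59.5
area = 59.5 * 1.0 = 59.5 km^2

59.5 km^2


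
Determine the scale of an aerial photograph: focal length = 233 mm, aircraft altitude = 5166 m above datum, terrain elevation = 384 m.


scale = f / (H - h) = 233 mm / 4782 m = 233 / 4782000 = 1:20524

1:20524


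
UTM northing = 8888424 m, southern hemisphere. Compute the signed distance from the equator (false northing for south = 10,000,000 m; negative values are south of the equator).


For southern: actual = 8888424 - 10000000 = -1111576 m

-1111576 m


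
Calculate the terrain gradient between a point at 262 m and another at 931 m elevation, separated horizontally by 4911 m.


gradient = (931 - 262) / 4911 = 669 / 4911 = 0.1362

0.1362


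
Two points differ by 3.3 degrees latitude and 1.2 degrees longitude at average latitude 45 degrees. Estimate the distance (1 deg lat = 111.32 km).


dlat_km = 3.3 * 111.32 = 367.356
dlon_km = 1.2 * 111.32 * cos(45) ≈ 94.458
dist = sqrt(367.356^2 + 94.458^2) ≈ 379.3 km

379.3 km


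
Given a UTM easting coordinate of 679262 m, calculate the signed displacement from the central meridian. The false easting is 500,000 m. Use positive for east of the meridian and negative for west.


displacement = 679262 - 500000 = 179262 m

179262 m


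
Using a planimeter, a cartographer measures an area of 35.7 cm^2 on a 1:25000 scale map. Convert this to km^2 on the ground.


ground_area = 35.7 * (25000/100)^2 = 2231250.0 m^2 = 2.23125 km^2 ≈ 2.231 km^2

2.231 km^2


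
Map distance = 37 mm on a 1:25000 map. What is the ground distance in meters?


ground = 37 mm * 25000 / 1000 = 925.0 m

925.0 m


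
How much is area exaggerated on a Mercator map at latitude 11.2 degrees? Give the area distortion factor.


area_distortion = 1/cos^2(11.2) = 1.039

1.039


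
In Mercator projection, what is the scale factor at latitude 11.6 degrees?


SF = 1 / cos(11.6) = 1 / 0.979575 = 1.021

1.021


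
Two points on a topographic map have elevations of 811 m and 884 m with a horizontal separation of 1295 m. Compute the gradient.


gradient = (884 - 811) / 1295 = 73 / 1295 = 0.0564

0.0564


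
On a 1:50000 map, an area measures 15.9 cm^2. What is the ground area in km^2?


ground_area = 15.9 * (50000/100)^2 = 3975000.0 m^2 = 3.975 km^2

3.975 km^2


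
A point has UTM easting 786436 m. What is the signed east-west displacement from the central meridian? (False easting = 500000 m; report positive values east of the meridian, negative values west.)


displacement = 786436 - 500000 = 286436 m

286436 m


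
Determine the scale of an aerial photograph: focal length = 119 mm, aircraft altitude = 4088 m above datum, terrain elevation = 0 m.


scale = f / (H - h) = 119 mm / 4088 m = 119 / 4088000 = 1:34353

1:34353


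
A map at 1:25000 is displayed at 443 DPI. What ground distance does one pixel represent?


pixel_cm = 2.54 / 443 ≈ 0.005734 cm
ground = pixel_cm * 25000 / 100 = 2.54 * 25000 / (443 * 100) = 63500 / 44300 ≈ 1.43 m

1.43 m


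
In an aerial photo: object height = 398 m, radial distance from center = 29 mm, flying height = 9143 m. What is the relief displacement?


d = h * r / H = 398 * 29 / 9143 = 1.26 mm

1.26 mm


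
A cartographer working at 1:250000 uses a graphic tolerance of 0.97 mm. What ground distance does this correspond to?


ground = 0.97 mm * 250000 / 1000 = 242.5 m

242.5 m


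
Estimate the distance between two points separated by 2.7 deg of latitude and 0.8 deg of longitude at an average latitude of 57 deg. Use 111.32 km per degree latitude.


dlat_km = 2.7 * 111.32 = 300.564
dlon_km = 0.8 * 111.32 * cos(57) ≈ 48.503
dist = sqrt(300.564^2 + 48.503^2) ≈ 304.5 km

304.5 km


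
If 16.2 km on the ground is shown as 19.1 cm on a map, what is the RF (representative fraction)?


ground = 16.2 km = 1620000 cm; RF denominator = ground / map = 1620000 / 19.1 ≈ 84817; RF = 1:84817

1:84817


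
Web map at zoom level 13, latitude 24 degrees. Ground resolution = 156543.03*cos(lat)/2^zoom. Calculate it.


res = 156543.03 * cos(24) / 2^13 = 156543.03 * 0.91354546 / 8192 = 17.46 m/pixel

17.46 m/pixel


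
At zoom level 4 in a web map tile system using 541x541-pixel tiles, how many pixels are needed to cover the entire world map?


tiles per axis = 2^4 = 16
total tiles = 16^2 = 256
pixels per axis = 16 * 541 = 8656
total pixels = 8656^2 = 74926336

74926336 pixels


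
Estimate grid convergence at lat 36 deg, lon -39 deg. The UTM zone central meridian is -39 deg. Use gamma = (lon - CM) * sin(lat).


gamma = (-39 - -39) * sin(36) = 0 * 0.587785 = 0.0 degrees

0.0 degrees


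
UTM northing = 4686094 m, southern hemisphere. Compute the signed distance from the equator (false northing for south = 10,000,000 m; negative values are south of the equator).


For southern: actual = 4686094 - 10000000 = -5313906 m

-5313906 m


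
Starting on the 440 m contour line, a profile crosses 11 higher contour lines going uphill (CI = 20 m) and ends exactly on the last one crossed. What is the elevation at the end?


elevation = 440 + 11 * 20 = 660 m

660 m


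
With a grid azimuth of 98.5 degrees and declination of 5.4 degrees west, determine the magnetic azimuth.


magnetic azimuth = grid azimuth - declination (east +ve)
mag_az = 98.5 - -5.4 = 103.9 degrees

103.9 degrees


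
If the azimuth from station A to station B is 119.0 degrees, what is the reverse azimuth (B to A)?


back azimuth = (119.0 + 180) mod 360 = 299.0 degrees

299.0 degrees


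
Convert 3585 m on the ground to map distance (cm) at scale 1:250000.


map_cm = 3585 * 100 / 250000 = 1.434 cm ≈ 1.43 cm

1.43 cm


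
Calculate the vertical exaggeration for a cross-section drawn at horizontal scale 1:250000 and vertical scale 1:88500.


VE = horizontal_scale / vertical_scale = 250000 / 88500 ≈ 2.8

2.8x


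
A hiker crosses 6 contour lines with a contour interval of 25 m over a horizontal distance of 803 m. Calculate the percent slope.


elevation change = 6 * 25 = 150 m
slope = 150 / 803 * 100 = 18.7%

18.7%


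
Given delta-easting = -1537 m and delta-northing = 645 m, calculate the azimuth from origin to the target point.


az = atan2(-1537, 645) = -67.2 deg
adjusted to 0-360: 292.8 degrees

292.8 degrees


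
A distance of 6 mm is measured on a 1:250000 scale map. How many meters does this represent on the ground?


ground = 6 mm * 250000 / 1000 = 1500.0 m

1500.0 m


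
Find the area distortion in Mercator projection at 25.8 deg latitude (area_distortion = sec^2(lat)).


area_distortion = 1/cos^2(25.8) = 1.234

1.234


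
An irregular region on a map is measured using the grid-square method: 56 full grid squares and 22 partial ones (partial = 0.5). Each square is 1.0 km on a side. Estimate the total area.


effective squares = 56 + 22 * 0.5 = 67.0
area = 67.0 * 1.0 = 67.0 km^2

67.0 km^2


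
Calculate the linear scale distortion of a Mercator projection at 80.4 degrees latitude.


SF = 1 / cos(80.4) = 1 / 0.166769 = 5.996

5.996


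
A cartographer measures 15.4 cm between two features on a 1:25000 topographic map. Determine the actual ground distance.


ground = 15.4 cm * 25000 / 100 = 3850.0 m = 3.85 km

3.85 km


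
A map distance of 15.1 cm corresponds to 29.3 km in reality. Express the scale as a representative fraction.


ground = 29.3 km = 2930000 cm; RF denominator = ground / map = 2930000 / 15.1 ≈ 194040; RF = 1:194040

1:194040


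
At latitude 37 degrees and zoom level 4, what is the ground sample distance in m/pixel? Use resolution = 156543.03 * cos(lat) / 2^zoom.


res = 156543.03 * cos(37) / 2^4 = 156543.03 * 0.79863551 / 16 = 7813.8 m/pixel

7813.8 m/pixel


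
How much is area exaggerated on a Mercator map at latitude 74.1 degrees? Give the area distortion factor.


area_distortion = 1/cos^2(74.1) = 13.324

13.324


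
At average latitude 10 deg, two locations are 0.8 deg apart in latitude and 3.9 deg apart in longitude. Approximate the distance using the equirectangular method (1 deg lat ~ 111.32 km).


dlat_km = 0.8 * 111.32 = 89.056
dlon_km = 3.9 * 111.32 * cos(10) ≈ 427.552
dist = sqrt(89.056^2 + 427.552^2) ≈ 436.7 km

436.7 km


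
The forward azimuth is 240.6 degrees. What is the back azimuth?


back azimuth = (240.6 + 180) mod 360 = 60.6 degrees

60.6 degrees


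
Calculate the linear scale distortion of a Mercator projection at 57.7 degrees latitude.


SF = 1 / cos(57.7) = 1 / 0.534352 = 1.871

1.871


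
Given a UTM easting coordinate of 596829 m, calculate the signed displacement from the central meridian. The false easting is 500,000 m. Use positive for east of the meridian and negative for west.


displacement = 596829 - 500000 = 96829 m

96829 m


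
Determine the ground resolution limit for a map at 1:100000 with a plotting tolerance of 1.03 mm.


ground = 1.03 mm * 100000 / 1000 = 103.0 m

103.0 m


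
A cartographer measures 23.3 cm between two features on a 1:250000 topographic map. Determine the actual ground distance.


ground = 23.3 cm * 250000 / 100 = 58250.0 m = 58.25 km

58.25 km


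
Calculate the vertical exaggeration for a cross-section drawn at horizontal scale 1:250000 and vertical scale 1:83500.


VE = horizontal_scale / vertical_scale = 250000 / 83500 ≈ 3.0

3.0x


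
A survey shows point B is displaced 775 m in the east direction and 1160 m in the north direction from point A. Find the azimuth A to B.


az = atan2(775, 1160) = 33.7 deg
adjusted to 0-360: 33.7 degrees

33.7 degrees


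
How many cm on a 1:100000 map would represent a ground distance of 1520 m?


map_cm = 1520 * 100 / 100000 = 1.52 cm

1.52 cm


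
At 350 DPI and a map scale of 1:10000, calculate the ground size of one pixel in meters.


pixel_cm = 2.54 / 350 ≈ 0.007257 cm
ground = pixel_cm * 10000 / 100 = 2.54 * 10000 / (350 * 100) = 25400 / 35000 ≈ 0.73 m

0.73 m


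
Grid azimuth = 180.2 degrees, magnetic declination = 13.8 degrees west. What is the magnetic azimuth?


magnetic azimuth = grid azimuth - declination (east +ve)
mag_az = 180.2 - -13.8 = 194.0 degrees

194.0 degrees


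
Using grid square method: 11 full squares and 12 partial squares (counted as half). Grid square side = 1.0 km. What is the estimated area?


effective squares = 11 + 12 * 0.5 = 17.0
area = 17.0 * 1.0 = 17.0 km^2

17.0 km^2


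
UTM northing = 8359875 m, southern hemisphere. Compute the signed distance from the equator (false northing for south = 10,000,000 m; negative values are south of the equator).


For southern: actual = 8359875 - 10000000 = -1640125 m

-1640125 m


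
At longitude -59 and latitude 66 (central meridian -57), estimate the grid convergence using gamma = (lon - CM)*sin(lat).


gamma = (-59 - -57) * sin(66) = -2 * 0.913545 = -1.827 degrees

-1.827 degrees


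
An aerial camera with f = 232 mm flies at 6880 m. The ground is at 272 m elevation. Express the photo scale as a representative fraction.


scale = f / (H - h) = 232 mm / 6608 m = 232 / 6608000 = 1:28483

1:28483


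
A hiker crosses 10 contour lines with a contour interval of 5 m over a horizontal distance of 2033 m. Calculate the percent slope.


elevation change = 10 * 5 = 50 m
slope = 50 / 2033 * 100 = 2.5%

2.5%


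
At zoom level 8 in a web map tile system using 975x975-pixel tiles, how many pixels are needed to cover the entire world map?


tiles per axis = 2^8 = 256
total tiles = 256^2 = 65536
pixels per axis = 256 * 975 = 249600
total pixels = 249600^2 = 62300160000

62300160000 pixels


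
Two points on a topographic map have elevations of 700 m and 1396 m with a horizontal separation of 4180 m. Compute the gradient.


gradient = (1396 - 700) / 4180 = 696 / 4180 = 0.1665

0.1665


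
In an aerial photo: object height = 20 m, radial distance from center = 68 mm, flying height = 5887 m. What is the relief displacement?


d = h * r / H = 20 * 68 / 5887 = 0.23 mm

0.23 mm


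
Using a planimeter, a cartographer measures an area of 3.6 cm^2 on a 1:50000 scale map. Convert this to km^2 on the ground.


ground_area = 3.6 * (50000/100)^2 = 900000.0 m^2 = 0.9 km^2

0.9 km^2


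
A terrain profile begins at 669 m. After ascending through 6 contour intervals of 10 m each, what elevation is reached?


elevation = 669 + 6 * 10 = 729 m

729 m


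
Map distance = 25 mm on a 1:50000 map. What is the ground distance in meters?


ground = 25 mm * 50000 / 1000 = 1250.0 m

1250.0 m


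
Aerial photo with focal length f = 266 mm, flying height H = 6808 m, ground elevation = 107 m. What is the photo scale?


scale = f / (H - h) = 266 mm / 6701 m = 266 / 6701000 = 1:25192

1:25192


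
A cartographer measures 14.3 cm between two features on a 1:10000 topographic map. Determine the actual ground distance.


ground = 14.3 cm * 10000 / 100 = 1430.0 m = 1.43 km

1.43 km


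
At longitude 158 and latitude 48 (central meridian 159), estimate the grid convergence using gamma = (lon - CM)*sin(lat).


gamma = (158 - 159) * sin(48) = -1 * 0.743145 = -0.743 degrees

-0.743 degrees


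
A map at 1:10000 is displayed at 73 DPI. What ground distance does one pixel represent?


pixel_cm = 2.54 / 73 ≈ 0.034795 cm
ground = pixel_cm * 10000 / 100 = 2.54 * 10000 / (73 * 100) = 25400 / 7300 ≈ 3.48 m

3.48 m


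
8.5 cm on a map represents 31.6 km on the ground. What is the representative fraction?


ground = 31.6 km = 3160000 cm; RF denominator = ground / map = 3160000 / 8.5 ≈ 371765; RF = 1:371765

1:371765


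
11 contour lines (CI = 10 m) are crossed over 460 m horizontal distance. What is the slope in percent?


elevation change = 11 * 10 = 110 m
slope = 110 / 460 * 100 = 23.9%

23.9%


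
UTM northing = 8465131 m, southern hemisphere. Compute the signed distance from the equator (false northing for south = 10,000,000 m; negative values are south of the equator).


For southern: actual = 8465131 - 10000000 = -1534869 m

-1534869 m


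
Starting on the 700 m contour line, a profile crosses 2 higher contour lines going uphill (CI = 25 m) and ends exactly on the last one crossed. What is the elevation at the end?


elevation = 700 + 2 * 25 = 750 m

750 m


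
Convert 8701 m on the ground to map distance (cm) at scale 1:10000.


map_cm = 8701 * 100 / 10000 = 87.01 cm

87.01 cm


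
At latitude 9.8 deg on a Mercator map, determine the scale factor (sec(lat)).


SF = 1 / cos(9.8) = 1 / 0.985408 = 1.015

1.015


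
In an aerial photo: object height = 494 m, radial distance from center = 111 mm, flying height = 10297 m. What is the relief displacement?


d = h * r / H = 494 * 111 / 10297 = 5.33 mm

5.33 mm


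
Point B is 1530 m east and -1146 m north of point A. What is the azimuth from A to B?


az = atan2(1530, -1146) = 126.8 deg
adjusted to 0-360: 126.8 degrees

126.8 degrees


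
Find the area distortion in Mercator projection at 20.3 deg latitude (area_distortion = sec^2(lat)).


area_distortion = 1/cos^2(20.3) = 1.137

1.137


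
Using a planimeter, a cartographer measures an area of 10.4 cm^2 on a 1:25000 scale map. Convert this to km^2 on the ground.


ground_area = 10.4 * (25000/100)^2 = 650000.0 m^2 = 0.65 km^2

0.65 km^2


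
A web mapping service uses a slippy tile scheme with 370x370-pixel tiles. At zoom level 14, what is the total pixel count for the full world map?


tiles per axis = 2^14 = 16384
total tiles = 16384^2 = 268435456
pixels per axis = 16384 * 370 = 6062080
total pixels = 6062080^2 = 36748813926400

36748813926400 pixels


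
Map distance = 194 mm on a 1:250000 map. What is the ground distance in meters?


ground = 194 mm * 250000 / 1000 = 48500.0 m

48500.0 m


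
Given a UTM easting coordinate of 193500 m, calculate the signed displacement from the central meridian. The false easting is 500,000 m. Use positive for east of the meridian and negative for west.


displacement = 193500 - 500000 = -306500 m

-306500 m


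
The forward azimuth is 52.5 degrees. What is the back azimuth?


back azimuth = (52.5 + 180) mod 360 = 232.5 degrees

232.5 degrees


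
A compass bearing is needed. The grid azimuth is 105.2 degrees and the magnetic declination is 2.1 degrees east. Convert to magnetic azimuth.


magnetic azimuth = grid azimuth - declination (east +ve)
mag_az = 105.2 - 2.1 = 103.1 degrees

103.1 degrees


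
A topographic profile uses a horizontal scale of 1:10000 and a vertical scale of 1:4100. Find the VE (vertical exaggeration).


VE = horizontal_scale / vertical_scale = 10000 / 4100 ≈ 2.4

2.4x


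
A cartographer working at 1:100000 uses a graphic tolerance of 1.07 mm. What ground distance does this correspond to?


ground = 1.07 mm * 100000 / 1000 = 107.0 m

107.0 m


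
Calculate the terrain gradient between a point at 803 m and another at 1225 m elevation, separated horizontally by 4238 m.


gradient = (1225 - 803) / 4238 = 422 / 4238 = 0.0996

0.0996


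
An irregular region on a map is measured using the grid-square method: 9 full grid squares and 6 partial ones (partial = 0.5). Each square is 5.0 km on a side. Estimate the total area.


effective squares = 9 + 6 * 0.5 = 12.0
area = 12.0 * 25.0 = 300.0 km^2

300.0 km^2


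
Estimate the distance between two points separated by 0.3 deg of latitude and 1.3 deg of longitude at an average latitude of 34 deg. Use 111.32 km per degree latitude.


dlat_km = 0.3 * 111.32 = 33.396
dlon_km = 1.3 * 111.32 * cos(34) ≈ 119.975
dist = sqrt(33.396^2 + 119.975^2) ≈ 124.5 km

124.5 km


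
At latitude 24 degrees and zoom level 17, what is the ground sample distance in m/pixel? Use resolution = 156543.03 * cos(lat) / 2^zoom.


res = 156543.03 * cos(24) / 2^17 = 156543.03 * 0.91354546 / 131072 = 1.09 m/pixel

1.09 m/pixel


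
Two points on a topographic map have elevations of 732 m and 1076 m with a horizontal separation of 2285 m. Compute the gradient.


gradient = (1076 - 732) / 2285 = 344 / 2285 = 0.1505

0.1505


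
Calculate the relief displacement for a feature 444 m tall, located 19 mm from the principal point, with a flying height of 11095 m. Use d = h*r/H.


d = h * r / H = 444 * 19 / 11095 = 0.76 mm

0.76 mm


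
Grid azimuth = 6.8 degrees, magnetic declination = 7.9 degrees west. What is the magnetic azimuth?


magnetic azimuth = grid azimuth - declination (east +ve)
mag_az = 6.8 - -7.9 = 14.7 degrees

14.7 degrees


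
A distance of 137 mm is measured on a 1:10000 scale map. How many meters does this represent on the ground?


ground = 137 mm * 10000 / 1000 = 1370.0 m

1370.0 m


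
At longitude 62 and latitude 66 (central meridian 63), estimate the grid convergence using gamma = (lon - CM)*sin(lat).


gamma = (62 - 63) * sin(66) = -1 * 0.913545 = -0.914 degrees

-0.914 degrees


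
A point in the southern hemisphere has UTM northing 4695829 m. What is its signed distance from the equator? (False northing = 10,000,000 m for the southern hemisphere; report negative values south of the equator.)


For southern: actual = 4695829 - 10000000 = -5304171 m

-5304171 m


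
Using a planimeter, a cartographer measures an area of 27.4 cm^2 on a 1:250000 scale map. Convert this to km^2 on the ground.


ground_area = 27.4 * (250000/100)^2 = 171250000.0 m^2 = 171.25 km^2

171.25 km^2


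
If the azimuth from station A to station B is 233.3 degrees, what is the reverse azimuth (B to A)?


back azimuth = (233.3 + 180) mod 360 = 53.3 degrees

53.3 degrees


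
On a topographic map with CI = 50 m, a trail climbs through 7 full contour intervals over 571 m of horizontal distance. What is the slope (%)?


elevation change = 7 * 50 = 350 m
slope = 350 / 571 * 100 = 61.3%

61.3%


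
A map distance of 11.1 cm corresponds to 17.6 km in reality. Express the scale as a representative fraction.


ground = 17.6 km = 1760000 cm; RF denominator = ground / map = 1760000 / 11.1 ≈ 158559; RF = 1:158559

1:158559


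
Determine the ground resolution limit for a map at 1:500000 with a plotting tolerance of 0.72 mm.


ground = 0.72 mm * 500000 / 1000 = 360.0 m

360.0 m


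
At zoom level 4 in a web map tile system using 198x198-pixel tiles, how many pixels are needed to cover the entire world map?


tiles per axis = 2^4 = 16
total tiles = 16^2 = 256
pixels per axis = 16 * 198 = 3168
total pixels = 3168^2 = 10036224

10036224 pixels


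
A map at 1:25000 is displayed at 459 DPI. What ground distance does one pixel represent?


pixel_cm = 2.54 / 459 ≈ 0.005534 cm
ground = pixel_cm * 25000 / 100 = 2.54 * 25000 / (459 * 100) = 63500 / 45900 ≈ 1.38 m

1.38 m


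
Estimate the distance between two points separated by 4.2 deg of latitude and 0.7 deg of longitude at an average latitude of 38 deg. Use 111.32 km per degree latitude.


dlat_km = 4.2 * 111.32 = 467.544
dlon_km = 0.7 * 111.32 * cos(38) ≈ 61.405
dist = sqrt(467.544^2 + 61.405^2) ≈ 471.6 km

471.6 km


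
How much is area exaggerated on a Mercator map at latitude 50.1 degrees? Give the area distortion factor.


area_distortion = 1/cos^2(50.1) = 2.43

2.43


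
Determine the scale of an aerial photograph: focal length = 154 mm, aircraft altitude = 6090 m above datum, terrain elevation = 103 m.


scale = f / (H - h) = 154 mm / 5987 m = 154 / 5987000 = 1:38877

1:38877


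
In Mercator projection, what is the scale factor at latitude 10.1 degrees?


SF = 1 / cos(10.1) = 1 / 0.984503 = 1.016

1.016


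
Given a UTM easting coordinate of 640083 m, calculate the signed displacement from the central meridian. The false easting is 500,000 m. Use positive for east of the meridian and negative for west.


displacement = 640083 - 500000 = 140083 m

140083 m


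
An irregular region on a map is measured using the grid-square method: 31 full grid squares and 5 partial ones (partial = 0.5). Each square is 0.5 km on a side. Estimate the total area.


effective squares = 31 + 5 * 0.5 = 33.5
area = 33.5 * 0.25 = 8.375 km^2

8.375 km^2


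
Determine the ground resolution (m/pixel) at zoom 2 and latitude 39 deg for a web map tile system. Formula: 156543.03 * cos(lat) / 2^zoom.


res = 156543.03 * cos(39) / 2^2 = 156543.03 * 0.77714596 / 4 = 30414.2 m/pixel

30414.2 m/pixel


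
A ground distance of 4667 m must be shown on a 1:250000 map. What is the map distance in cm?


map_cm = 4667 * 100 / 250000 = 1.8668 cm ≈ 1.87 cm

1.87 cm


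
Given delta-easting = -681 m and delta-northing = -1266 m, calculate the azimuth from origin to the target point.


az = atan2(-681, -1266) = -151.7 deg
adjusted to 0-360: 208.3 degrees

208.3 degrees


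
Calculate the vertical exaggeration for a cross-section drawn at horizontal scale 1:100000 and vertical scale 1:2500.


VE = horizontal_scale / vertical_scale = 100000 / 2500 = 40.0

40.0x


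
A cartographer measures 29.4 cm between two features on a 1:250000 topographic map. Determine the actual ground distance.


ground = 29.4 cm * 250000 / 100 = 73500.0 m = 73.5 km

73.5 km


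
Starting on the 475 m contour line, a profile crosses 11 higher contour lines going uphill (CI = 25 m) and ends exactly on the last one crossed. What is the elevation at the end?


elevation = 475 + 11 * 25 = 750 m

750 m


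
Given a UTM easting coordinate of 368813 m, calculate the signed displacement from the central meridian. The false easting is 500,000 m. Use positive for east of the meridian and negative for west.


displacement = 368813 - 500000 = -131187 m

-131187 m


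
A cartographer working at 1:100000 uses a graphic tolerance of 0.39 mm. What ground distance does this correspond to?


ground = 0.39 mm * 100000 / 1000 = 39.0 m

39.0 m


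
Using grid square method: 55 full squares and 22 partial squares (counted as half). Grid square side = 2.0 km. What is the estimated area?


effective squares = 55 + 22 * 0.5 = 66.0
area = 66.0 * 4.0 = 264.0 km^2

264.0 km^2


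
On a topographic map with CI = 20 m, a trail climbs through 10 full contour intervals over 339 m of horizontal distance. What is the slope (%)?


elevation change = 10 * 20 = 200 m
slope = 200 / 339 * 100 = 59.0%

59.0%


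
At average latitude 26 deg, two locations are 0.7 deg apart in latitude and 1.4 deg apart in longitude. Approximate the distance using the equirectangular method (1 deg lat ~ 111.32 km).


dlat_km = 0.7 * 111.32 = 77.924
dlon_km = 1.4 * 111.32 * cos(26) ≈ 140.075
dist = sqrt(77.924^2 + 140.075^2) ≈ 160.3 km

160.3 km


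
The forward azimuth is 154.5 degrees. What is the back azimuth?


back azimuth = (154.5 + 180) mod 360 = 334.5 degrees

334.5 degrees


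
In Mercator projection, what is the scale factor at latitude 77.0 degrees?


SF = 1 / cos(77.0) = 1 / 0.224951 = 4.445

4.445


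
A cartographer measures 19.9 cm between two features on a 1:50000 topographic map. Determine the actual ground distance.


ground = 19.9 cm * 50000 / 100 = 9950.0 m = 9.95 km

9.95 km


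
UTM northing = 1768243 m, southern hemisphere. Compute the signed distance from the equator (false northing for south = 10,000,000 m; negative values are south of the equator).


For southern: actual = 1768243 - 10000000 = -8231757 m

-8231757 m


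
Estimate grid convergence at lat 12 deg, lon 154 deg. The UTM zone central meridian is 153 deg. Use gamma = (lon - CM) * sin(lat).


gamma = (154 - 153) * sin(12) = 1 * 0.207912 = 0.208 degrees

0.208 degrees


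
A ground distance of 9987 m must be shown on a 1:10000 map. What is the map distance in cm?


map_cm = 9987 * 100 / 10000 = 99.87 cm

99.87 cm


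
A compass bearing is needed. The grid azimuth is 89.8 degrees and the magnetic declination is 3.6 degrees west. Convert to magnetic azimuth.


magnetic azimuth = grid azimuth - declination (east +ve)
mag_az = 89.8 - -3.6 = 93.4 degrees

93.4 degrees


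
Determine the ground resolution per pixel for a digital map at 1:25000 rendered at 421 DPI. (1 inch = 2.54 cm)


pixel_cm = 2.54 / 421 ≈ 0.006033 cm
ground = pixel_cm * 25000 / 100 = 2.54 * 25000 / (421 * 100) = 63500 / 42100 ≈ 1.51 m

1.51 m


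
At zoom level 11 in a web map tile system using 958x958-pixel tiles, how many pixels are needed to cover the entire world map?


tiles per axis = 2^11 = 2048
total tiles = 2048^2 = 4194304
pixels per axis = 2048 * 958 = 1961984
total pixels = 1961984^2 = 3849381216256

3849381216256 pixels


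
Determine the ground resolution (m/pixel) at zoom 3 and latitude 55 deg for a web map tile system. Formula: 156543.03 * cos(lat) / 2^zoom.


res = 156543.03 * cos(55) / 2^3 = 156543.03 * 0.57357644 / 8 = 11223.67 m/pixel

11223.67 m/pixel


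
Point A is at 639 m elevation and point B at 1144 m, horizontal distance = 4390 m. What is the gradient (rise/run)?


gradient = (1144 - 639) / 4390 = 505 / 4390 = 0.115

0.115


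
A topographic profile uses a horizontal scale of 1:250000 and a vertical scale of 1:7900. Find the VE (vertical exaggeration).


VE = horizontal_scale / vertical_scale = 250000 / 7900 ≈ 31.6

31.6x
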